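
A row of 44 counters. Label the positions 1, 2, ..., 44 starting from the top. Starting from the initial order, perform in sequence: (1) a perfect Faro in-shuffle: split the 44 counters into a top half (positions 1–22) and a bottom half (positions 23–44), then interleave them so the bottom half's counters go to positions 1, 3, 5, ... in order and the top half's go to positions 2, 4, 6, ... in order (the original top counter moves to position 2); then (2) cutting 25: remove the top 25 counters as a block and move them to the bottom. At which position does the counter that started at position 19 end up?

Track the counter from position 19 forward through each operation:
  after op 1 (in-shuffle): 19 → 38
  after op 2 (cut 25): 38 → 13

13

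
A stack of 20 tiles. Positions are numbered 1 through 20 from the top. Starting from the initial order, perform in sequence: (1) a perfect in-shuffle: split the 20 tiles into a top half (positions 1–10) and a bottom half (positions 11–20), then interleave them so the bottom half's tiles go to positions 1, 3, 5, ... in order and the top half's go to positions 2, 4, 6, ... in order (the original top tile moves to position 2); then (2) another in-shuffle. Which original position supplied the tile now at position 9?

18

Undo the operations in reverse order, starting from position 9:
  undo op 2 (in-shuffle, from bottom half): 9 ← 15
  undo op 1 (in-shuffle, from bottom half): 15 ← 18
So the tile at position 9 came from original position 18.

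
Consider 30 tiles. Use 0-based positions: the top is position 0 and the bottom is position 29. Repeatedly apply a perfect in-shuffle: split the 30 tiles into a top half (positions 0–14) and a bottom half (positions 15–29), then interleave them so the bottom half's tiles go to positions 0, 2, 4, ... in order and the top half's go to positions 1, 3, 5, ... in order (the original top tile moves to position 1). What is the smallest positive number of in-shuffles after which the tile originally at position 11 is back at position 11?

Follow position 11 under repeated in-shuffles:
11 → 23 → 16 → 2 → 5 → 11
It first returns after 5 in-shuffles.

5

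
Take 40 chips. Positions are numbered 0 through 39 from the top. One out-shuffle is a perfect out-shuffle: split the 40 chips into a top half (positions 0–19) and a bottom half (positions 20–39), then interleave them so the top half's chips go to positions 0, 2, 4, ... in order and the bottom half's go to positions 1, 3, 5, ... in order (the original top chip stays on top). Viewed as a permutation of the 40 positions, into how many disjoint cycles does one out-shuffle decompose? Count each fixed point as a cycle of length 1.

Trace each unvisited position around until it returns:
(0) (1 2 4 8 16 32 ... len 12) (3 6 12 24 9 18 ... len 12) (7 14 28 17 34 29 ... len 12) (13 26) (39)
6 cycles in total.

6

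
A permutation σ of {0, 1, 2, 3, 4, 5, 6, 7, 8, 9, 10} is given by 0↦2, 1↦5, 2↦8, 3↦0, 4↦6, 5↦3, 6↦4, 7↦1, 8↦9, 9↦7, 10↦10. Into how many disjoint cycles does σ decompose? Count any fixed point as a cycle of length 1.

Cycle decomposition: (0 2 8 9 7 1 5 3) (4 6) (10).
3 cycles.

3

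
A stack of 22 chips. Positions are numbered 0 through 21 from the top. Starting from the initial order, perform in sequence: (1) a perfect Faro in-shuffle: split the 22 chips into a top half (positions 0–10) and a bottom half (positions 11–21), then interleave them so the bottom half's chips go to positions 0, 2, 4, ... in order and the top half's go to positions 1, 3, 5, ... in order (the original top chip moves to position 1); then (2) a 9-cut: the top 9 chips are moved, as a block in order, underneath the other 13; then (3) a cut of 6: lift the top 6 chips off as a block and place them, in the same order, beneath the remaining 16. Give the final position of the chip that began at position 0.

8

Track the chip from position 0 forward through each operation:
  after op 1 (in-shuffle): 0 → 1
  after op 2 (cut 9): 1 → 14
  after op 3 (cut 6): 14 → 8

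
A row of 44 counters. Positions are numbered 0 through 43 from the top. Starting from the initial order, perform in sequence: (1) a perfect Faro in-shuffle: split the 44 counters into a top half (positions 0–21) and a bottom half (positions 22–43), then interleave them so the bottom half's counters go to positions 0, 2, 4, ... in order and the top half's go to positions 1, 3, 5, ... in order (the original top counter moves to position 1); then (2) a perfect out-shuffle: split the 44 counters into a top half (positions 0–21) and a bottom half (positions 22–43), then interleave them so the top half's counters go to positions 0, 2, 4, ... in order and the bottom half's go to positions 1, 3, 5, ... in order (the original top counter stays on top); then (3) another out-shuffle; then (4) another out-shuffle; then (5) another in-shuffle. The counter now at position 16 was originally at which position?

Undo the operations in reverse order, starting from position 16:
  undo op 5 (in-shuffle, from bottom half): 16 ← 30
  undo op 4 (out-shuffle, from top half): 30 ← 15
  undo op 3 (out-shuffle, from bottom half): 15 ← 29
  undo op 2 (out-shuffle, from bottom half): 29 ← 36
  undo op 1 (in-shuffle, from bottom half): 36 ← 40
So the counter at position 16 came from original position 40.

40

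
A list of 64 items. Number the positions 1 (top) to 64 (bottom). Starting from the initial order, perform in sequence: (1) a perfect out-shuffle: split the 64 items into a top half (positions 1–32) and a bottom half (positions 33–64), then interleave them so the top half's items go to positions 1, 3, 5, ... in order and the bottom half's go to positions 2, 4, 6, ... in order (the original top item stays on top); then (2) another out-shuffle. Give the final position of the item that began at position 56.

Track the item from position 56 forward through each operation:
  after op 1 (out-shuffle): 56 → 48
  after op 2 (out-shuffle): 48 → 32

32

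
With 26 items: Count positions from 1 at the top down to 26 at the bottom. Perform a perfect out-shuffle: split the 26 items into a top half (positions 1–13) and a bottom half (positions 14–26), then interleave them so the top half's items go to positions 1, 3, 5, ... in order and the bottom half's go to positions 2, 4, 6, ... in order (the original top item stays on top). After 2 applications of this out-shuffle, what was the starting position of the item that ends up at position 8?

9

Work backwards from position 8, undoing one out-shuffle at a time:
8 ← 17 ← 9
So the item now at position 8 started at position 9.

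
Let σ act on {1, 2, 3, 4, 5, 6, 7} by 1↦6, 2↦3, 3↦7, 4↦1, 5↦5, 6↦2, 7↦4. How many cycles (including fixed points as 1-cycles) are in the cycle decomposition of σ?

2

Cycle decomposition: (1 6 2 3 7 4) (5).
2 cycles.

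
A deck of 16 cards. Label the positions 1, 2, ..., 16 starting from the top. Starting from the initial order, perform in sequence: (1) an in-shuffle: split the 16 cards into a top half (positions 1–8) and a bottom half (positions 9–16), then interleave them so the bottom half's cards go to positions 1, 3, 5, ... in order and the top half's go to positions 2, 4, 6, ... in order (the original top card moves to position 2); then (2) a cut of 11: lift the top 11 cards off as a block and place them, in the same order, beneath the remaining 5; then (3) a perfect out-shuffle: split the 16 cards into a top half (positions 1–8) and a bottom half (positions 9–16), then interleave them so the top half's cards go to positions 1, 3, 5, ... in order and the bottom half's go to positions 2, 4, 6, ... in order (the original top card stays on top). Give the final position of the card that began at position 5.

Track the card from position 5 forward through each operation:
  after op 1 (in-shuffle): 5 → 10
  after op 2 (cut 11): 10 → 15
  after op 3 (out-shuffle): 15 → 14

14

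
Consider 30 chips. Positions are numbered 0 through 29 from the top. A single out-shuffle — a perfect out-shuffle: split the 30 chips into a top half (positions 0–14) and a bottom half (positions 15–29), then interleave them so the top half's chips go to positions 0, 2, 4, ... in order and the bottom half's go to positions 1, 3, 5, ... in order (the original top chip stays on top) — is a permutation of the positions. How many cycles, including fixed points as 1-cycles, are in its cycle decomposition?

3

Trace each unvisited position around until it returns:
(0) (1 2 4 8 16 3 ... len 28) (29)
3 cycles in total.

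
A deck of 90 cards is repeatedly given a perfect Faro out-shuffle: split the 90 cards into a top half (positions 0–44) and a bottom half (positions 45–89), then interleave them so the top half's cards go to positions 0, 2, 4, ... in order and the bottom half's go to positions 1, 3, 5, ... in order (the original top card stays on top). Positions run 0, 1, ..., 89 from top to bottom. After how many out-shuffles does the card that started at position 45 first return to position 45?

Follow position 45 under repeated out-shuffles:
45 → 1 → 2 → 4 → 8 → 16 → 32 → 64 → 39 → 78 → 67 → 45
It first returns after 11 out-shuffles.

11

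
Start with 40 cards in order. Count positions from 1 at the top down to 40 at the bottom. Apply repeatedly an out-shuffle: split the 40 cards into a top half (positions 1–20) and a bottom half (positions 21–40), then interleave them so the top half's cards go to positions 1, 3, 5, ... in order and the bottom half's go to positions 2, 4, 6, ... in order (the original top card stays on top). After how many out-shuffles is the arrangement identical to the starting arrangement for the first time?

The out-shuffle permutes the 40 positions with cycle lengths [1, 1, 2, 12, 12, 12].
Every card is home exactly when every cycle has completed a whole number of laps, i.e. after lcm(1, 2, 12) = 12 out-shuffles.

12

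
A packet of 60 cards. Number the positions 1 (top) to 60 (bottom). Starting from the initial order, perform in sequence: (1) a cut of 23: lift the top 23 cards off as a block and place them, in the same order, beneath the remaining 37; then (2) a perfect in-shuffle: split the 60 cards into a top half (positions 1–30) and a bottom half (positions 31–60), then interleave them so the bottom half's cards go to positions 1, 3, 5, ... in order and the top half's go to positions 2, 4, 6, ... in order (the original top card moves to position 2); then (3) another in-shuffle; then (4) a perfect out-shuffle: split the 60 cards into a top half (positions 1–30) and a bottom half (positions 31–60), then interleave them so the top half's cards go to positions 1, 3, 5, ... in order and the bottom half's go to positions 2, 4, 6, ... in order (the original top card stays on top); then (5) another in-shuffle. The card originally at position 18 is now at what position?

28

Track the card from position 18 forward through each operation:
  after op 1 (cut 23): 18 → 55
  after op 2 (in-shuffle): 55 → 49
  after op 3 (in-shuffle): 49 → 37
  after op 4 (out-shuffle): 37 → 14
  after op 5 (in-shuffle): 14 → 28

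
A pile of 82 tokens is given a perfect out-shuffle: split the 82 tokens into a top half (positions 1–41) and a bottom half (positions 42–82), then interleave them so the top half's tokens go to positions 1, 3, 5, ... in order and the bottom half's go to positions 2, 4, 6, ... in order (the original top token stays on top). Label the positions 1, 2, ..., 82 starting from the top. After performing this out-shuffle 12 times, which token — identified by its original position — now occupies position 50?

32

Work backwards from position 50, undoing one out-shuffle at a time:
50 ← 66 ← 74 ← 78 ← 80 ← 81 ← 41 ← 21 ← 11 ← 6 ← 44 ← 63 ← 32
So the token now at position 50 started at position 32.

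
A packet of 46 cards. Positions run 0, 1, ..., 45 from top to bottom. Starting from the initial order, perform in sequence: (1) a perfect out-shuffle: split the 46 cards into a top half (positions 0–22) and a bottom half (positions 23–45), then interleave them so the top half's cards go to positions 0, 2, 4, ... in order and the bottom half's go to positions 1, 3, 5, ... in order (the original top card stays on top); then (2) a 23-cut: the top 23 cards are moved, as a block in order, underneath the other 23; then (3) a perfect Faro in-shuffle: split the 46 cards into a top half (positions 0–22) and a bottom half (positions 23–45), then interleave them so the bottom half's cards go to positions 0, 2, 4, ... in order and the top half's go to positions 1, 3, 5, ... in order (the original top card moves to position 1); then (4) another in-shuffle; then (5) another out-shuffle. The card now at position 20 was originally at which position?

Undo the operations in reverse order, starting from position 20:
  undo op 5 (out-shuffle, from top half): 20 ← 10
  undo op 4 (in-shuffle, from bottom half): 10 ← 28
  undo op 3 (in-shuffle, from bottom half): 28 ← 37
  undo op 2 (cut 23): 37 ← 14
  undo op 1 (out-shuffle, from top half): 14 ← 7
So the card at position 20 came from original position 7.

7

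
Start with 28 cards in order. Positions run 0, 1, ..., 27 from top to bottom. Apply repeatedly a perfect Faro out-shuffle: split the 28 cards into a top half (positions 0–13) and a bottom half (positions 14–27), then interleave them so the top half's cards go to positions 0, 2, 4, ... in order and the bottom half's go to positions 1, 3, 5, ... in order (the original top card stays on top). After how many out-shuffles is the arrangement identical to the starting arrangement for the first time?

The out-shuffle permutes the 28 positions with cycle lengths [1, 1, 2, 6, 18].
Every card is home exactly when every cycle has completed a whole number of laps, i.e. after lcm(1, 2, 6, 18) = 18 out-shuffles.

18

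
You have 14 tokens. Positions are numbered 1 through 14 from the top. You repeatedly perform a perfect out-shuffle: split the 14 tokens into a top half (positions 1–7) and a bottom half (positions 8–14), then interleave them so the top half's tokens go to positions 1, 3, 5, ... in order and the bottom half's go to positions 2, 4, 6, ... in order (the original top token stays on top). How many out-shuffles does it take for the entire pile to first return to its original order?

12

The out-shuffle permutes the 14 positions with cycle lengths [1, 1, 12].
Every token is home exactly when every cycle has completed a whole number of laps, i.e. after lcm(1, 12) = 12 out-shuffles.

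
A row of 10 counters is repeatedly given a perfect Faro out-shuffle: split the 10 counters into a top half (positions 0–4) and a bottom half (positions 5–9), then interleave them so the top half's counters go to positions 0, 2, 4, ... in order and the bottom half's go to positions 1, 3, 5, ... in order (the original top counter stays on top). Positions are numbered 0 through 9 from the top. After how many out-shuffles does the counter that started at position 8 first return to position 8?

Follow position 8 under repeated out-shuffles:
8 → 7 → 5 → 1 → 2 → 4 → 8
It first returns after 6 out-shuffles.

6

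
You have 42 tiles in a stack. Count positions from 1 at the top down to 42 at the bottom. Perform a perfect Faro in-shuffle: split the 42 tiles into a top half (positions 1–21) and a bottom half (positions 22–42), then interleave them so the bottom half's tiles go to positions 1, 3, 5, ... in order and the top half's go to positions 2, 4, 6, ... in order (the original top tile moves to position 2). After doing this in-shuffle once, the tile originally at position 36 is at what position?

Track the tile's position through each in-shuffle:
36 → 29

29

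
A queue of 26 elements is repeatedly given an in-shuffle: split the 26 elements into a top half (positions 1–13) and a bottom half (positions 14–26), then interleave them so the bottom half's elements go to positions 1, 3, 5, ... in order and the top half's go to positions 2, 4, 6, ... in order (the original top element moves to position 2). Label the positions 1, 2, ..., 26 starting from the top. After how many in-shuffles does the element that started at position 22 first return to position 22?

18

Follow position 22 under repeated in-shuffles:
22 → 17 → 7 → 14 → 1 → 2 → 4 → 8 → 16 → 5 → 10 → 20 → 13 → 26 → 25 → 23 → 19 → 11 → 22
It first returns after 18 in-shuffles.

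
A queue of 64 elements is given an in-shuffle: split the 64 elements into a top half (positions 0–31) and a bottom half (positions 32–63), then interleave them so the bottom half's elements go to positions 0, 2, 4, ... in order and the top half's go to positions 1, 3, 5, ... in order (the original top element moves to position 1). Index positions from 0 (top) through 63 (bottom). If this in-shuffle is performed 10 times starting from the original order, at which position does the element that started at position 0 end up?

48

Track the element's position through each in-shuffle:
0 → 1 → 3 → 7 → 15 → 31 → 63 → 62 → 60 → 56 → 48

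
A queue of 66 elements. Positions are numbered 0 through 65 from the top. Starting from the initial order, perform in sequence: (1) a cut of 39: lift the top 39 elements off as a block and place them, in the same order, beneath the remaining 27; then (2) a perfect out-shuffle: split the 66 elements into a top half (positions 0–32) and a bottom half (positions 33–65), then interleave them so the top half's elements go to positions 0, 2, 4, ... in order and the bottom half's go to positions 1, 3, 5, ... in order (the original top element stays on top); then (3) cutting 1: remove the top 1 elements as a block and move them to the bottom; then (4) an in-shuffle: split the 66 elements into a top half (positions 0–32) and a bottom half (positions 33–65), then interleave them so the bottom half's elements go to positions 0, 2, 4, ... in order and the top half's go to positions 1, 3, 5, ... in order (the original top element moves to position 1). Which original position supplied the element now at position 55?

Undo the operations in reverse order, starting from position 55:
  undo op 4 (in-shuffle, from top half): 55 ← 27
  undo op 3 (cut 1): 27 ← 28
  undo op 2 (out-shuffle, from top half): 28 ← 14
  undo op 1 (cut 39): 14 ← 53
So the element at position 55 came from original position 53.

53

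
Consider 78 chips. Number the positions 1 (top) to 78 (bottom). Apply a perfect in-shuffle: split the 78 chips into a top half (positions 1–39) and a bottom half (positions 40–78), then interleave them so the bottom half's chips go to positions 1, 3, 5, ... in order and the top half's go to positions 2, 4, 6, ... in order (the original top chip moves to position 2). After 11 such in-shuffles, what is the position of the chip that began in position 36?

21

Track the chip's position through each in-shuffle:
36 → 72 → 65 → 51 → 23 → 46 → 13 → 26 → 52 → 25 → 50 → 21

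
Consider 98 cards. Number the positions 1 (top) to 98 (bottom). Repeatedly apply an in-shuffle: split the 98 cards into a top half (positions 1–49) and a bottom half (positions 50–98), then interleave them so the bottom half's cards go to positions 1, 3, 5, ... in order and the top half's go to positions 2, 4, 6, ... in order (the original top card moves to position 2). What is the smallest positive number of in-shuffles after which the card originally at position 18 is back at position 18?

Follow position 18 under repeated in-shuffles:
18 → 36 → 72 → 45 → 90 → 81 → 63 → 27 → 54 → 9 → 18
It first returns after 10 in-shuffles.

10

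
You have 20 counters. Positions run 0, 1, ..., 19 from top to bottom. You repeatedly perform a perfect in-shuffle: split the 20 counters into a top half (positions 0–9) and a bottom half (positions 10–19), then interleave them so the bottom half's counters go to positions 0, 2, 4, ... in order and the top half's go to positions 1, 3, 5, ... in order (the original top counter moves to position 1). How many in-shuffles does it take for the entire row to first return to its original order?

6

The in-shuffle permutes the 20 positions with cycle lengths [2, 3, 3, 6, 6].
Every counter is home exactly when every cycle has completed a whole number of laps, i.e. after lcm(2, 3, 6) = 6 in-shuffles.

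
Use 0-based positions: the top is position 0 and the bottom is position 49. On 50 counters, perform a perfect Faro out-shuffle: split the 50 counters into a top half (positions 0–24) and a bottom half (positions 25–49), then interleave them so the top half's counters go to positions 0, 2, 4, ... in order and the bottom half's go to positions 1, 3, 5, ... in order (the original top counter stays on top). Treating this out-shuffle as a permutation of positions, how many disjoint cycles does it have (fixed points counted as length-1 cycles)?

6

Trace each unvisited position around until it returns:
(0) (1 2 4 8 16 32 ... len 21) (3 6 12 24 48 47 ... len 21) (7 14 28) (21 42 35) (49)
6 cycles in total.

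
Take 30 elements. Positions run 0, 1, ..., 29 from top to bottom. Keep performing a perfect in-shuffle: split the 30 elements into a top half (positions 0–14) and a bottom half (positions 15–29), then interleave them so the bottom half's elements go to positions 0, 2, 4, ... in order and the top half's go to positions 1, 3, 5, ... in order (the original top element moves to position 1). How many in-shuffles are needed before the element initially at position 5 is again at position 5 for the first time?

Follow position 5 under repeated in-shuffles:
5 → 11 → 23 → 16 → 2 → 5
It first returns after 5 in-shuffles.

5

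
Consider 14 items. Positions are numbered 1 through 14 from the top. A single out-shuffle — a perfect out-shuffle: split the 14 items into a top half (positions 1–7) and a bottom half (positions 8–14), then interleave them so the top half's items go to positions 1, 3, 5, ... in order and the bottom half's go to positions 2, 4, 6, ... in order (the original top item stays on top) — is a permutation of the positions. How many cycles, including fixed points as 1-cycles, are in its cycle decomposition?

3

Trace each unvisited position around until it returns:
(1) (2 3 5 9 4 7 ... len 12) (14)
3 cycles in total.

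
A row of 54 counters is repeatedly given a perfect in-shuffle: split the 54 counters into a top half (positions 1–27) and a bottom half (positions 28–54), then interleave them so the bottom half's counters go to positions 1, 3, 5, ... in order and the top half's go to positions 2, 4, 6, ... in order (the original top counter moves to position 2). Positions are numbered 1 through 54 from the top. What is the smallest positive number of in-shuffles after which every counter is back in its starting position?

The in-shuffle permutes the 54 positions with cycle lengths [4, 10, 20, 20].
Every counter is home exactly when every cycle has completed a whole number of laps, i.e. after lcm(4, 10, 20) = 20 in-shuffles.

20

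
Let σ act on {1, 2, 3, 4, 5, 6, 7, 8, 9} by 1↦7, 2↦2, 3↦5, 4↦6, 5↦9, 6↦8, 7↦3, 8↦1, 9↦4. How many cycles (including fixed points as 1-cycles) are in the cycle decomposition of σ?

Cycle decomposition: (1 7 3 5 9 4 6 8) (2).
2 cycles.

2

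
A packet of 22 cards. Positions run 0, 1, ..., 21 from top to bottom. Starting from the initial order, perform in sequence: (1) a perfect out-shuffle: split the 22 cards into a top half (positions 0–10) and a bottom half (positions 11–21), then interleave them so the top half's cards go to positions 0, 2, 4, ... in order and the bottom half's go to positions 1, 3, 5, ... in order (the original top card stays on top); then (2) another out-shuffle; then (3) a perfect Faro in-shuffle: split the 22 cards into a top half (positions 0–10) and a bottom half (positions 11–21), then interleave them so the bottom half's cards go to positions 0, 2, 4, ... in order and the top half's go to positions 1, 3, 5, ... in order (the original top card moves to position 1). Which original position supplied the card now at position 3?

Undo the operations in reverse order, starting from position 3:
  undo op 3 (in-shuffle, from top half): 3 ← 1
  undo op 2 (out-shuffle, from bottom half): 1 ← 11
  undo op 1 (out-shuffle, from bottom half): 11 ← 16
So the card at position 3 came from original position 16.

16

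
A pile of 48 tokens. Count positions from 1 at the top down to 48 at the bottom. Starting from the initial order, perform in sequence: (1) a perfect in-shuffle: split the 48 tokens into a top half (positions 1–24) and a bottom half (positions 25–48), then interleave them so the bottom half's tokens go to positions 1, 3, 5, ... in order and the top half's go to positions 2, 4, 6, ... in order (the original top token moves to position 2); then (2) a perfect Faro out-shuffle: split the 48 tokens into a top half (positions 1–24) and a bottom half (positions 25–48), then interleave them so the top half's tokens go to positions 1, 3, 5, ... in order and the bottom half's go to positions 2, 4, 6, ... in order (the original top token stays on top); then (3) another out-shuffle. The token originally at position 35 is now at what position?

Track the token from position 35 forward through each operation:
  after op 1 (in-shuffle): 35 → 21
  after op 2 (out-shuffle): 21 → 41
  after op 3 (out-shuffle): 41 → 34

34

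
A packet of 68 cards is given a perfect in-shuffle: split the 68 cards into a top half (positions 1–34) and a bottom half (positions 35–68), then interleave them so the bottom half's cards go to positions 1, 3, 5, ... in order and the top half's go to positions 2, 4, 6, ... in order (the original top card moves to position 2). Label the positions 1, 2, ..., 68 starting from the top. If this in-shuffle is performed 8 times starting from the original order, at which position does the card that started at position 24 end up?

3

Track the card's position through each in-shuffle:
24 → 48 → 27 → 54 → 39 → 9 → 18 → 36 → 3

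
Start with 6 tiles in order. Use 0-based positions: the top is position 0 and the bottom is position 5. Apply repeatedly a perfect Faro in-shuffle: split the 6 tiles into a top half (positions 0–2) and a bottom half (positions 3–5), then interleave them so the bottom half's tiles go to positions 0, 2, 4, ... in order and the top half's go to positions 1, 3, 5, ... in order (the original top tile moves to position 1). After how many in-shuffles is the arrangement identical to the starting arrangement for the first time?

3

The in-shuffle permutes the 6 positions with cycle lengths [3, 3].
Every tile is home exactly when every cycle has completed a whole number of laps, i.e. after lcm(3) = 3 in-shuffles.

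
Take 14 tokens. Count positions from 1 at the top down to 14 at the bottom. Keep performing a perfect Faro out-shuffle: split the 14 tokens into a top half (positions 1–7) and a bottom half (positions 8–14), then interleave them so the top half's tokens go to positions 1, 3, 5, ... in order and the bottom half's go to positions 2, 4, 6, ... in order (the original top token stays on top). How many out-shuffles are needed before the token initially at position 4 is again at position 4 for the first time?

12

Follow position 4 under repeated out-shuffles:
4 → 7 → 13 → 12 → 10 → 6 → 11 → 8 → 2 → 3 → 5 → 9 → 4
It first returns after 12 out-shuffles.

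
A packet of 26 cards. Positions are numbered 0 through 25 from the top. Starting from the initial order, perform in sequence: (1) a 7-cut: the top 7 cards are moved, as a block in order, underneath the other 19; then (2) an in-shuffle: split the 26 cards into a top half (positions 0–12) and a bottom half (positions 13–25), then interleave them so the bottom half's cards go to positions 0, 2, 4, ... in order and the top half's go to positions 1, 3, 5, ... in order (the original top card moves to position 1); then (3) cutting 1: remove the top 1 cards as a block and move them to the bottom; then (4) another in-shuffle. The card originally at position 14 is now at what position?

Track the card from position 14 forward through each operation:
  after op 1 (cut 7): 14 → 7
  after op 2 (in-shuffle): 7 → 15
  after op 3 (cut 1): 15 → 14
  after op 4 (in-shuffle): 14 → 2

2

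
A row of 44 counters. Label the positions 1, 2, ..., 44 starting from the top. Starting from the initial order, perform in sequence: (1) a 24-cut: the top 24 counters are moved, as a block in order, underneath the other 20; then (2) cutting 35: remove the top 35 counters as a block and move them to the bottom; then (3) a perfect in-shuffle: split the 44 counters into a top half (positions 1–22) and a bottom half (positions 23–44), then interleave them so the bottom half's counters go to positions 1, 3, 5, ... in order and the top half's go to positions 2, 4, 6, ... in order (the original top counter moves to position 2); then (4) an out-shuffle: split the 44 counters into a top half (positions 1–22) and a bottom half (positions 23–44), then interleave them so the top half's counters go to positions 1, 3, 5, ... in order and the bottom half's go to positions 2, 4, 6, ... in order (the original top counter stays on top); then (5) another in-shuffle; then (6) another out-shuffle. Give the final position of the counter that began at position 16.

11

Track the counter from position 16 forward through each operation:
  after op 1 (cut 24): 16 → 36
  after op 2 (cut 35): 36 → 1
  after op 3 (in-shuffle): 1 → 2
  after op 4 (out-shuffle): 2 → 3
  after op 5 (in-shuffle): 3 → 6
  after op 6 (out-shuffle): 6 → 11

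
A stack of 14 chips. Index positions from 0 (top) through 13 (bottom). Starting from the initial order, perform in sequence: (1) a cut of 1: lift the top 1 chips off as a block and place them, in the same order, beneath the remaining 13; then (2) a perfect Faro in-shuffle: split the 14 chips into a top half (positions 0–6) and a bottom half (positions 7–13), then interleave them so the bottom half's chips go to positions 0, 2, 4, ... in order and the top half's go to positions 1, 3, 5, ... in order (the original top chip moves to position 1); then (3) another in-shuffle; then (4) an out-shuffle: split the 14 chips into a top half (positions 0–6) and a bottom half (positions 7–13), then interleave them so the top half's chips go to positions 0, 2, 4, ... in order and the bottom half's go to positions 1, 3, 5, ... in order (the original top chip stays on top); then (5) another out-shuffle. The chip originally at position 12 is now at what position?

Track the chip from position 12 forward through each operation:
  after op 1 (cut 1): 12 → 11
  after op 2 (in-shuffle): 11 → 8
  after op 3 (in-shuffle): 8 → 2
  after op 4 (out-shuffle): 2 → 4
  after op 5 (out-shuffle): 4 → 8

8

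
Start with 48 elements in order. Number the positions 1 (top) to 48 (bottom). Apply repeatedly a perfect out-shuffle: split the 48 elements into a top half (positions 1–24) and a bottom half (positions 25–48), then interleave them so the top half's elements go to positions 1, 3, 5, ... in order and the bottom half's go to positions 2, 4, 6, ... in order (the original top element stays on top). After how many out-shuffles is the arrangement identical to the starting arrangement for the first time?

The out-shuffle permutes the 48 positions with cycle lengths [1, 1, 23, 23].
Every element is home exactly when every cycle has completed a whole number of laps, i.e. after lcm(1, 23) = 23 out-shuffles.

23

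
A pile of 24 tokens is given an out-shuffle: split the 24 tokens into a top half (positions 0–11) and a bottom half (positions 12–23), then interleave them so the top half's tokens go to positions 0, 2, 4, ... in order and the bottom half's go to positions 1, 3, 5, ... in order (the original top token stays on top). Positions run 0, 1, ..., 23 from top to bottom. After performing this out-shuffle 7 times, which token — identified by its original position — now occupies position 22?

7

Work backwards from position 22, undoing one out-shuffle at a time:
22 ← 11 ← 17 ← 20 ← 10 ← 5 ← 14 ← 7
So the token now at position 22 started at position 7.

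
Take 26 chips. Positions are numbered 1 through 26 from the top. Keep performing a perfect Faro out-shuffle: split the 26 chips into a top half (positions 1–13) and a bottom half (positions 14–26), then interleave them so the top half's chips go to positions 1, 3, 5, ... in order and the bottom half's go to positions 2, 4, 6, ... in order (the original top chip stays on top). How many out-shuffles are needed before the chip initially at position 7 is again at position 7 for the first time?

20

Follow position 7 under repeated out-shuffles:
7 → 13 → 25 → 24 → 22 → 18 → 10 → 19 → 12 → 23 → 20 → 14 → 2 → 3 → 5 → 9 → 17 → 8 → 15 → 4 → 7
It first returns after 20 out-shuffles.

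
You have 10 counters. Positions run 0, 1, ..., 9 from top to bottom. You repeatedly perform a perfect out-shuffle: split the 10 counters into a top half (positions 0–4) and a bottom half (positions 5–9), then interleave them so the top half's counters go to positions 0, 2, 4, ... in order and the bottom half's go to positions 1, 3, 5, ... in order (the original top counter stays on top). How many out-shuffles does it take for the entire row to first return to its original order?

6

The out-shuffle permutes the 10 positions with cycle lengths [1, 1, 2, 6].
Every counter is home exactly when every cycle has completed a whole number of laps, i.e. after lcm(1, 2, 6) = 6 out-shuffles.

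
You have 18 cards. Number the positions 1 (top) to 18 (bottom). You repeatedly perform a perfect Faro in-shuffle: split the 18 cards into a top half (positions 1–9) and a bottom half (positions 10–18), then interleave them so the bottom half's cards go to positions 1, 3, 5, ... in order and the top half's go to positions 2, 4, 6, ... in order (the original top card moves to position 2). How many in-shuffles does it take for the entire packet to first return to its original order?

The in-shuffle permutes the 18 positions with cycle lengths [18].
Every card is home exactly when every cycle has completed a whole number of laps, i.e. after lcm(18) = 18 in-shuffles.

18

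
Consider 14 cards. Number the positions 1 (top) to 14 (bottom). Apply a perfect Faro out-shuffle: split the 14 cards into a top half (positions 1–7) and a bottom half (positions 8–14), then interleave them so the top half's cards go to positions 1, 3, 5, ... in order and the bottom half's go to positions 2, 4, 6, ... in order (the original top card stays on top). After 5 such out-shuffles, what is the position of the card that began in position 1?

Position 1 is a fixed point of every out-shuffle, so the card never moves.

1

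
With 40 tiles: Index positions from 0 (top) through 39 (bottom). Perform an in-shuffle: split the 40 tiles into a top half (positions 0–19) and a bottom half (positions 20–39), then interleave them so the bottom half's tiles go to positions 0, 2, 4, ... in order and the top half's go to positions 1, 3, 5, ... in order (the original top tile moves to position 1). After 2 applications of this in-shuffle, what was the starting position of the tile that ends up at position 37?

29

Work backwards from position 37, undoing one in-shuffle at a time:
37 ← 18 ← 29
So the tile now at position 37 started at position 29.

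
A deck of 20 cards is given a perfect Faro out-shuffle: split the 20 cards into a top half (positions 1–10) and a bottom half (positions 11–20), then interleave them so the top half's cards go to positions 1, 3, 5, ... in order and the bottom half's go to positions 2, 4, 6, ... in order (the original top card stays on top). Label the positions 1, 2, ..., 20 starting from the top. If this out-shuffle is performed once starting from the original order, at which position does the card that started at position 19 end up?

Track the card's position through each out-shuffle:
19 → 18

18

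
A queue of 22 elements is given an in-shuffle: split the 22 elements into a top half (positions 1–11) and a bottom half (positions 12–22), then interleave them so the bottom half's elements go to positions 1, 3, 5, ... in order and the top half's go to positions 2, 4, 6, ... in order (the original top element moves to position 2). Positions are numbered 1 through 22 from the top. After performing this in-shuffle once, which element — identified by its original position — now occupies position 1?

12

Work backwards from position 1, undoing one in-shuffle at a time:
1 ← 12
So the element now at position 1 started at position 12.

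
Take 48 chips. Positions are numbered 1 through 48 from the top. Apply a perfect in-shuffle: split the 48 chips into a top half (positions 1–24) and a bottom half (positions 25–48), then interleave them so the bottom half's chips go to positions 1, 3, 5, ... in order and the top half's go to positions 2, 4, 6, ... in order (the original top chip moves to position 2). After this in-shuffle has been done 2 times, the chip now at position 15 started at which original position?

16

Work backwards from position 15, undoing one in-shuffle at a time:
15 ← 32 ← 16
So the chip now at position 15 started at position 16.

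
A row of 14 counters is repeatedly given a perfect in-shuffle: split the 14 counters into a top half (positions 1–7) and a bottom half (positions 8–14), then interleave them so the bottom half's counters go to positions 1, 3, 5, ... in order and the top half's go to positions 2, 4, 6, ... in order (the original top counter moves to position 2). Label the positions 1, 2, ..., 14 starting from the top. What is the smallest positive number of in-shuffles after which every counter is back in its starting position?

The in-shuffle permutes the 14 positions with cycle lengths [2, 4, 4, 4].
Every counter is home exactly when every cycle has completed a whole number of laps, i.e. after lcm(2, 4) = 4 in-shuffles.

4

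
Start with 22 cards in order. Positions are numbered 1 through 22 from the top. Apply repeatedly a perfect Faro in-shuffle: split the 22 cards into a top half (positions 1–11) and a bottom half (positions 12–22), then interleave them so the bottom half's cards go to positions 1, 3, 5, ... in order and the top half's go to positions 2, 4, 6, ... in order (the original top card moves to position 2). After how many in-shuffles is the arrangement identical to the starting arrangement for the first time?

The in-shuffle permutes the 22 positions with cycle lengths [11, 11].
Every card is home exactly when every cycle has completed a whole number of laps, i.e. after lcm(11) = 11 in-shuffles.

11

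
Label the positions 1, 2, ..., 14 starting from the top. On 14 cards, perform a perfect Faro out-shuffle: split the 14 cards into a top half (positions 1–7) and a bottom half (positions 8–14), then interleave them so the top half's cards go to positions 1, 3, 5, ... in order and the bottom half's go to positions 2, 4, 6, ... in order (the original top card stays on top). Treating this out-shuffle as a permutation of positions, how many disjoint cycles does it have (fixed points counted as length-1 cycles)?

Trace each unvisited position around until it returns:
(1) (2 3 5 9 4 7 ... len 12) (14)
3 cycles in total.

3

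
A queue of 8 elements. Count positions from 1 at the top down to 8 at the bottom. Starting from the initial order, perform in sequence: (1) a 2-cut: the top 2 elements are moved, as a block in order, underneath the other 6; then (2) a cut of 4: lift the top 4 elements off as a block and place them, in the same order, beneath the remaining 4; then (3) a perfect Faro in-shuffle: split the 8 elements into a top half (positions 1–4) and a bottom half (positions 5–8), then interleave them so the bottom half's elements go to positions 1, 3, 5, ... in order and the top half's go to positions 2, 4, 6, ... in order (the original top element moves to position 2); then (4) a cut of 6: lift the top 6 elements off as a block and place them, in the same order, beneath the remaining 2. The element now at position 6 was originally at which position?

Undo the operations in reverse order, starting from position 6:
  undo op 4 (cut 6): 6 ← 4
  undo op 3 (in-shuffle, from top half): 4 ← 2
  undo op 2 (cut 4): 2 ← 6
  undo op 1 (cut 2): 6 ← 8
So the element at position 6 came from original position 8.

8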